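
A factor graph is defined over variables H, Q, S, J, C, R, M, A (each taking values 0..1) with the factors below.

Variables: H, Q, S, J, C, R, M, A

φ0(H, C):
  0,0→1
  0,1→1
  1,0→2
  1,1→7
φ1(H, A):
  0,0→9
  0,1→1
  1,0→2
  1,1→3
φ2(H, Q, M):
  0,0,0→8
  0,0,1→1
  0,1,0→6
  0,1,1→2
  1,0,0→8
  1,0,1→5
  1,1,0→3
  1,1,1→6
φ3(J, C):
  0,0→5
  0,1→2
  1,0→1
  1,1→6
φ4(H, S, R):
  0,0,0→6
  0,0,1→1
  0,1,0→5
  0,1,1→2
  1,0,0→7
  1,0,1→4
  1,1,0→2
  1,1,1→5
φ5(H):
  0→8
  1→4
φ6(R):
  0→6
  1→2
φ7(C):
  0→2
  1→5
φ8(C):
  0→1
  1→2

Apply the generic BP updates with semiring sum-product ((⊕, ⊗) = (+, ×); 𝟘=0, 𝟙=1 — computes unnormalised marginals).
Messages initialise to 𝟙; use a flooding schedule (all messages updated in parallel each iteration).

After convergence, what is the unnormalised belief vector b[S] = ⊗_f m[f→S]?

b[S] = [17602560, 9907200]

init: all messages = 𝟙 over 2 values
r1 m[φ0→H] = [2, 9]
r1 m[φ0→C] = [3, 8]
r1 m[φ1→H] = [10, 5]
r1 m[φ1→A] = [11, 4]
r1 m[φ2→H] = [17, 22]
r1 m[φ2→Q] = [22, 17]
r1 m[φ2→M] = [25, 14]
r1 m[φ3→J] = [7, 7]
r1 m[φ3→C] = [6, 8]
r1 m[φ4→H] = [14, 18]
r1 m[φ4→S] = [18, 14]
r1 m[φ4→R] = [20, 12]
r1 m[φ5→H] = [8, 4]
r1 m[φ6→R] = [6, 2]
r1 m[φ7→C] = [2, 5]
r1 m[φ8→C] = [1, 2]
r1 m[H→φ0] = [1, 1]
r1 m[H→φ1] = [1, 1]
r1 m[H→φ2] = [1, 1]
r1 m[H→φ4] = [1, 1]
r1 m[H→φ5] = [1, 1]
r1 m[Q→φ2] = [1, 1]
r1 m[S→φ4] = [1, 1]
r1 m[J→φ3] = [1, 1]
r1 m[C→φ0] = [1, 1]
r1 m[C→φ3] = [1, 1]
r1 m[C→φ7] = [1, 1]
r1 m[C→φ8] = [1, 1]
r1 m[R→φ4] = [1, 1]
r1 m[R→φ6] = [1, 1]
r1 m[M→φ2] = [1, 1]
r1 m[A→φ1] = [1, 1]
r2 m[φ0→H] = [2, 9]
r2 m[φ0→C] = [3, 8]
r2 m[φ1→H] = [10, 5]
r2 m[φ1→A] = [11, 4]
r2 m[φ2→H] = [17, 22]
r2 m[φ2→Q] = [22, 17]
r2 m[φ2→M] = [25, 14]
r2 m[φ3→J] = [7, 7]
r2 m[φ3→C] = [6, 8]
r2 m[φ4→H] = [14, 18]
r2 m[φ4→S] = [18, 14]
r2 m[φ4→R] = [20, 12]
r2 m[φ5→H] = [8, 4]
r2 m[φ6→R] = [6, 2]
r2 m[φ7→C] = [2, 5]
r2 m[φ8→C] = [1, 2]
r2 m[H→φ0] = [19040, 7920]
r2 m[H→φ1] = [3808, 14256]
r2 m[H→φ2] = [2240, 3240]
r2 m[H→φ4] = [2720, 3960]
r2 m[H→φ5] = [4760, 17820]
r2 m[Q→φ2] = [1, 1]
r2 m[S→φ4] = [1, 1]
r2 m[J→φ3] = [1, 1]
r2 m[C→φ0] = [12, 80]
r2 m[C→φ3] = [6, 80]
r2 m[C→φ7] = [18, 128]
r2 m[C→φ8] = [36, 320]
r2 m[R→φ4] = [6, 2]
r2 m[R→φ6] = [20, 12]
r2 m[M→φ2] = [1, 1]
r2 m[A→φ1] = [1, 1]
r3 m[φ0→H] = [92, 584]
r3 m[φ0→C] = [34880, 74480]
r3 m[φ1→H] = [10, 5]
r3 m[φ1→A] = [62784, 46576]
r3 m[φ2→H] = [17, 22]
r3 m[φ2→Q] = [62280, 47080]
r3 m[φ2→M] = [67000, 42360]
r3 m[φ3→J] = [190, 486]
r3 m[φ3→C] = [6, 8]
r3 m[φ4→H] = [72, 72]
r3 m[φ4→S] = [301360, 179600]
r3 m[φ4→R] = [65560, 43800]
r3 m[φ5→H] = [8, 4]
r3 m[φ6→R] = [6, 2]
r3 m[φ7→C] = [2, 5]
r3 m[φ8→C] = [1, 2]
r3 m[H→φ0] = [19040, 7920]
r3 m[H→φ1] = [3808, 14256]
r3 m[H→φ2] = [2240, 3240]
r3 m[H→φ4] = [2720, 3960]
r3 m[H→φ5] = [4760, 17820]
r3 m[Q→φ2] = [1, 1]
r3 m[S→φ4] = [1, 1]
r3 m[J→φ3] = [1, 1]
r3 m[C→φ0] = [12, 80]
r3 m[C→φ3] = [6, 80]
r3 m[C→φ7] = [18, 128]
r3 m[C→φ8] = [36, 320]
r3 m[R→φ4] = [6, 2]
r3 m[R→φ6] = [20, 12]
r3 m[M→φ2] = [1, 1]
r3 m[A→φ1] = [1, 1]
r4 m[φ0→H] = [92, 584]
r4 m[φ0→C] = [34880, 74480]
r4 m[φ1→H] = [10, 5]
r4 m[φ1→A] = [62784, 46576]
r4 m[φ2→H] = [17, 22]
r4 m[φ2→Q] = [62280, 47080]
r4 m[φ2→M] = [67000, 42360]
r4 m[φ3→J] = [190, 486]
r4 m[φ3→C] = [6, 8]
r4 m[φ4→H] = [72, 72]
r4 m[φ4→S] = [301360, 179600]
r4 m[φ4→R] = [65560, 43800]
r4 m[φ5→H] = [8, 4]
r4 m[φ6→R] = [6, 2]
r4 m[φ7→C] = [2, 5]
r4 m[φ8→C] = [1, 2]
r4 m[H→φ0] = [97920, 31680]
r4 m[H→φ1] = [900864, 3700224]
r4 m[H→φ2] = [529920, 840960]
r4 m[H→φ4] = [125120, 256960]
r4 m[H→φ5] = [1126080, 4625280]
r4 m[Q→φ2] = [1, 1]
r4 m[S→φ4] = [1, 1]
r4 m[J→φ3] = [1, 1]
r4 m[C→φ0] = [12, 80]
r4 m[C→φ3] = [69760, 744800]
r4 m[C→φ7] = [209280, 1191680]
r4 m[C→φ8] = [418560, 2979200]
r4 m[R→φ4] = [6, 2]
r4 m[R→φ6] = [65560, 43800]
r4 m[M→φ2] = [1, 1]
r4 m[A→φ1] = [1, 1]
r5 m[φ0→H] = [92, 584]
r5 m[φ0→C] = [161280, 319680]
r5 m[φ1→H] = [10, 5]
r5 m[φ1→A] = [15508224, 12001536]
r5 m[φ2→H] = [17, 22]
r5 m[φ2→Q] = [15701760, 11808000]
r5 m[φ2→M] = [16669440, 10840320]
r5 m[φ3→J] = [1838400, 4538560]
r5 m[φ3→C] = [6, 8]
r5 m[φ4→H] = [72, 72]
r5 m[φ4→S] = [17602560, 9907200]
r5 m[φ4→R] = [3688960, 2688000]
r5 m[φ5→H] = [8, 4]
r5 m[φ6→R] = [6, 2]
r5 m[φ7→C] = [2, 5]
r5 m[φ8→C] = [1, 2]
r5 m[H→φ0] = [97920, 31680]
r5 m[H→φ1] = [900864, 3700224]
r5 m[H→φ2] = [529920, 840960]
r5 m[H→φ4] = [125120, 256960]
r5 m[H→φ5] = [1126080, 4625280]
r5 m[Q→φ2] = [1, 1]
r5 m[S→φ4] = [1, 1]
r5 m[J→φ3] = [1, 1]
r5 m[C→φ0] = [12, 80]
r5 m[C→φ3] = [69760, 744800]
r5 m[C→φ7] = [209280, 1191680]
r5 m[C→φ8] = [418560, 2979200]
r5 m[R→φ4] = [6, 2]
r5 m[R→φ6] = [65560, 43800]
r5 m[M→φ2] = [1, 1]
r5 m[A→φ1] = [1, 1]
r6 m[φ0→H] = [92, 584]
r6 m[φ0→C] = [161280, 319680]
r6 m[φ1→H] = [10, 5]
r6 m[φ1→A] = [15508224, 12001536]
r6 m[φ2→H] = [17, 22]
r6 m[φ2→Q] = [15701760, 11808000]
r6 m[φ2→M] = [16669440, 10840320]
r6 m[φ3→J] = [1838400, 4538560]
r6 m[φ3→C] = [6, 8]
r6 m[φ4→H] = [72, 72]
r6 m[φ4→S] = [17602560, 9907200]
r6 m[φ4→R] = [3688960, 2688000]
r6 m[φ5→H] = [8, 4]
r6 m[φ6→R] = [6, 2]
r6 m[φ7→C] = [2, 5]
r6 m[φ8→C] = [1, 2]
r6 m[H→φ0] = [97920, 31680]
r6 m[H→φ1] = [900864, 3700224]
r6 m[H→φ2] = [529920, 840960]
r6 m[H→φ4] = [125120, 256960]
r6 m[H→φ5] = [1126080, 4625280]
r6 m[Q→φ2] = [1, 1]
r6 m[S→φ4] = [1, 1]
r6 m[J→φ3] = [1, 1]
r6 m[C→φ0] = [12, 80]
r6 m[C→φ3] = [322560, 3196800]
r6 m[C→φ7] = [967680, 5114880]
r6 m[C→φ8] = [1935360, 12787200]
r6 m[R→φ4] = [6, 2]
r6 m[R→φ6] = [3688960, 2688000]
r6 m[M→φ2] = [1, 1]
r6 m[A→φ1] = [1, 1]
r7 m[φ0→H] = [92, 584]
r7 m[φ0→C] = [161280, 319680]
r7 m[φ1→H] = [10, 5]
r7 m[φ1→A] = [15508224, 12001536]
r7 m[φ2→H] = [17, 22]
r7 m[φ2→Q] = [15701760, 11808000]
r7 m[φ2→M] = [16669440, 10840320]
r7 m[φ3→J] = [8006400, 19503360]
r7 m[φ3→C] = [6, 8]
r7 m[φ4→H] = [72, 72]
r7 m[φ4→S] = [17602560, 9907200]
r7 m[φ4→R] = [3688960, 2688000]
r7 m[φ5→H] = [8, 4]
r7 m[φ6→R] = [6, 2]
r7 m[φ7→C] = [2, 5]
r7 m[φ8→C] = [1, 2]
r7 m[H→φ0] = [97920, 31680]
r7 m[H→φ1] = [900864, 3700224]
r7 m[H→φ2] = [529920, 840960]
r7 m[H→φ4] = [125120, 256960]
r7 m[H→φ5] = [1126080, 4625280]
r7 m[Q→φ2] = [1, 1]
r7 m[S→φ4] = [1, 1]
r7 m[J→φ3] = [1, 1]
r7 m[C→φ0] = [12, 80]
r7 m[C→φ3] = [322560, 3196800]
r7 m[C→φ7] = [967680, 5114880]
r7 m[C→φ8] = [1935360, 12787200]
r7 m[R→φ4] = [6, 2]
r7 m[R→φ6] = [3688960, 2688000]
r7 m[M→φ2] = [1, 1]
r7 m[A→φ1] = [1, 1]
r8 m[φ0→H] = [92, 584]
r8 m[φ0→C] = [161280, 319680]
r8 m[φ1→H] = [10, 5]
r8 m[φ1→A] = [15508224, 12001536]
r8 m[φ2→H] = [17, 22]
r8 m[φ2→Q] = [15701760, 11808000]
r8 m[φ2→M] = [16669440, 10840320]
r8 m[φ3→J] = [8006400, 19503360]
r8 m[φ3→C] = [6, 8]
r8 m[φ4→H] = [72, 72]
r8 m[φ4→S] = [17602560, 9907200]
r8 m[φ4→R] = [3688960, 2688000]
r8 m[φ5→H] = [8, 4]
r8 m[φ6→R] = [6, 2]
r8 m[φ7→C] = [2, 5]
r8 m[φ8→C] = [1, 2]
r8 m[H→φ0] = [97920, 31680]
r8 m[H→φ1] = [900864, 3700224]
r8 m[H→φ2] = [529920, 840960]
r8 m[H→φ4] = [125120, 256960]
r8 m[H→φ5] = [1126080, 4625280]
r8 m[Q→φ2] = [1, 1]
r8 m[S→φ4] = [1, 1]
r8 m[J→φ3] = [1, 1]
r8 m[C→φ0] = [12, 80]
r8 m[C→φ3] = [322560, 3196800]
r8 m[C→φ7] = [967680, 5114880]
r8 m[C→φ8] = [1935360, 12787200]
r8 m[R→φ4] = [6, 2]
r8 m[R→φ6] = [3688960, 2688000]
r8 m[M→φ2] = [1, 1]
r8 m[A→φ1] = [1, 1]
fixed point reached at round 8
b[S] = ⊗ incoming = [17602560, 9907200]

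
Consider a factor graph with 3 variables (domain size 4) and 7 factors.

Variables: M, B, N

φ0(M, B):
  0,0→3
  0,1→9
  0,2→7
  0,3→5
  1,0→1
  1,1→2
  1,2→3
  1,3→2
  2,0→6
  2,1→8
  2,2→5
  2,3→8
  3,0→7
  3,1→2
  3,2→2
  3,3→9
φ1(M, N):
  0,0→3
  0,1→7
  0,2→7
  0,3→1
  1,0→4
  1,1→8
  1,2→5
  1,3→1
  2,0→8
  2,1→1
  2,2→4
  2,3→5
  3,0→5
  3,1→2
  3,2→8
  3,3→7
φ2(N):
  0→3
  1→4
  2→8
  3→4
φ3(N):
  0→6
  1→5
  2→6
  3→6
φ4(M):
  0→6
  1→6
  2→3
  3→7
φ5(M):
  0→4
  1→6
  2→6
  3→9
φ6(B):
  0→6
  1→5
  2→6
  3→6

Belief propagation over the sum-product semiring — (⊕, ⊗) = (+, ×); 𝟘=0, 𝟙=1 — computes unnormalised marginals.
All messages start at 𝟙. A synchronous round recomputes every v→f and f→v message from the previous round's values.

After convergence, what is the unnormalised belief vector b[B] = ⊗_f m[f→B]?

b[B] = [2459484, 1549260, 1652472, 3344580]

init: all messages = 𝟙 over 4 values
r1 m[φ0→M] = [24, 8, 27, 20]
r1 m[φ0→B] = [17, 21, 17, 24]
r1 m[φ1→M] = [18, 18, 18, 22]
r1 m[φ1→N] = [20, 18, 24, 14]
r1 m[φ2→N] = [3, 4, 8, 4]
r1 m[φ3→N] = [6, 5, 6, 6]
r1 m[φ4→M] = [6, 6, 3, 7]
r1 m[φ5→M] = [4, 6, 6, 9]
r1 m[φ6→B] = [6, 5, 6, 6]
r1 m[M→φ0] = [1, 1, 1, 1]
r1 m[M→φ1] = [1, 1, 1, 1]
r1 m[M→φ4] = [1, 1, 1, 1]
r1 m[M→φ5] = [1, 1, 1, 1]
r1 m[B→φ0] = [1, 1, 1, 1]
r1 m[B→φ6] = [1, 1, 1, 1]
r1 m[N→φ1] = [1, 1, 1, 1]
r1 m[N→φ2] = [1, 1, 1, 1]
r1 m[N→φ3] = [1, 1, 1, 1]
r2 m[φ0→M] = [24, 8, 27, 20]
r2 m[φ0→B] = [17, 21, 17, 24]
r2 m[φ1→M] = [18, 18, 18, 22]
r2 m[φ1→N] = [20, 18, 24, 14]
r2 m[φ2→N] = [3, 4, 8, 4]
r2 m[φ3→N] = [6, 5, 6, 6]
r2 m[φ4→M] = [6, 6, 3, 7]
r2 m[φ5→M] = [4, 6, 6, 9]
r2 m[φ6→B] = [6, 5, 6, 6]
r2 m[M→φ0] = [432, 648, 324, 1386]
r2 m[M→φ1] = [576, 288, 486, 1260]
r2 m[M→φ4] = [1728, 864, 2916, 3960]
r2 m[M→φ5] = [2592, 864, 1458, 3080]
r2 m[B→φ0] = [6, 5, 6, 6]
r2 m[B→φ6] = [17, 21, 17, 24]
r2 m[N→φ1] = [18, 20, 48, 24]
r2 m[N→φ2] = [120, 90, 144, 84]
r2 m[N→φ3] = [60, 72, 192, 56]
r3 m[φ0→M] = [135, 46, 154, 118]
r3 m[φ0→B] = [13590, 10548, 9360, 18522]
r3 m[φ1→M] = [554, 496, 476, 682]
r3 m[φ1→N] = [13068, 9342, 17496, 12114]
r3 m[φ2→N] = [3, 4, 8, 4]
r3 m[φ3→N] = [6, 5, 6, 6]
r3 m[φ4→M] = [6, 6, 3, 7]
r3 m[φ5→M] = [4, 6, 6, 9]
r3 m[φ6→B] = [6, 5, 6, 6]
r3 m[M→φ0] = [432, 648, 324, 1386]
r3 m[M→φ1] = [576, 288, 486, 1260]
r3 m[M→φ4] = [1728, 864, 2916, 3960]
r3 m[M→φ5] = [2592, 864, 1458, 3080]
r3 m[B→φ0] = [6, 5, 6, 6]
r3 m[B→φ6] = [17, 21, 17, 24]
r3 m[N→φ1] = [18, 20, 48, 24]
r3 m[N→φ2] = [120, 90, 144, 84]
r3 m[N→φ3] = [60, 72, 192, 56]
r4 m[φ0→M] = [135, 46, 154, 118]
r4 m[φ0→B] = [13590, 10548, 9360, 18522]
r4 m[φ1→M] = [554, 496, 476, 682]
r4 m[φ1→N] = [13068, 9342, 17496, 12114]
r4 m[φ2→N] = [3, 4, 8, 4]
r4 m[φ3→N] = [6, 5, 6, 6]
r4 m[φ4→M] = [6, 6, 3, 7]
r4 m[φ5→M] = [4, 6, 6, 9]
r4 m[φ6→B] = [6, 5, 6, 6]
r4 m[M→φ0] = [13296, 17856, 8568, 42966]
r4 m[M→φ1] = [3240, 1656, 2772, 7434]
r4 m[M→φ4] = [299160, 136896, 439824, 724284]
r4 m[M→φ5] = [448740, 136896, 219912, 563332]
r4 m[B→φ0] = [6, 5, 6, 6]
r4 m[B→φ6] = [13590, 10548, 9360, 18522]
r4 m[N→φ1] = [18, 20, 48, 24]
r4 m[N→φ2] = [78408, 46710, 104976, 72684]
r4 m[N→φ3] = [39204, 37368, 139968, 48456]
r5 m[φ0→M] = [135, 46, 154, 118]
r5 m[φ0→B] = [409914, 309852, 275412, 557430]
r5 m[φ1→M] = [554, 496, 476, 682]
r5 m[φ1→N] = [75690, 53568, 101520, 70794]
r5 m[φ2→N] = [3, 4, 8, 4]
r5 m[φ3→N] = [6, 5, 6, 6]
r5 m[φ4→M] = [6, 6, 3, 7]
r5 m[φ5→M] = [4, 6, 6, 9]
r5 m[φ6→B] = [6, 5, 6, 6]
r5 m[M→φ0] = [13296, 17856, 8568, 42966]
r5 m[M→φ1] = [3240, 1656, 2772, 7434]
r5 m[M→φ4] = [299160, 136896, 439824, 724284]
r5 m[M→φ5] = [448740, 136896, 219912, 563332]
r5 m[B→φ0] = [6, 5, 6, 6]
r5 m[B→φ6] = [13590, 10548, 9360, 18522]
r5 m[N→φ1] = [18, 20, 48, 24]
r5 m[N→φ2] = [78408, 46710, 104976, 72684]
r5 m[N→φ3] = [39204, 37368, 139968, 48456]
r6 m[φ0→M] = [135, 46, 154, 118]
r6 m[φ0→B] = [409914, 309852, 275412, 557430]
r6 m[φ1→M] = [554, 496, 476, 682]
r6 m[φ1→N] = [75690, 53568, 101520, 70794]
r6 m[φ2→N] = [3, 4, 8, 4]
r6 m[φ3→N] = [6, 5, 6, 6]
r6 m[φ4→M] = [6, 6, 3, 7]
r6 m[φ5→M] = [4, 6, 6, 9]
r6 m[φ6→B] = [6, 5, 6, 6]
r6 m[M→φ0] = [13296, 17856, 8568, 42966]
r6 m[M→φ1] = [3240, 1656, 2772, 7434]
r6 m[M→φ4] = [299160, 136896, 439824, 724284]
r6 m[M→φ5] = [448740, 136896, 219912, 563332]
r6 m[B→φ0] = [6, 5, 6, 6]
r6 m[B→φ6] = [409914, 309852, 275412, 557430]
r6 m[N→φ1] = [18, 20, 48, 24]
r6 m[N→φ2] = [454140, 267840, 609120, 424764]
r6 m[N→φ3] = [227070, 214272, 812160, 283176]
r7 m[φ0→M] = [135, 46, 154, 118]
r7 m[φ0→B] = [409914, 309852, 275412, 557430]
r7 m[φ1→M] = [554, 496, 476, 682]
r7 m[φ1→N] = [75690, 53568, 101520, 70794]
r7 m[φ2→N] = [3, 4, 8, 4]
r7 m[φ3→N] = [6, 5, 6, 6]
r7 m[φ4→M] = [6, 6, 3, 7]
r7 m[φ5→M] = [4, 6, 6, 9]
r7 m[φ6→B] = [6, 5, 6, 6]
r7 m[M→φ0] = [13296, 17856, 8568, 42966]
r7 m[M→φ1] = [3240, 1656, 2772, 7434]
r7 m[M→φ4] = [299160, 136896, 439824, 724284]
r7 m[M→φ5] = [448740, 136896, 219912, 563332]
r7 m[B→φ0] = [6, 5, 6, 6]
r7 m[B→φ6] = [409914, 309852, 275412, 557430]
r7 m[N→φ1] = [18, 20, 48, 24]
r7 m[N→φ2] = [454140, 267840, 609120, 424764]
r7 m[N→φ3] = [227070, 214272, 812160, 283176]
fixed point reached at round 7
b[B] = ⊗ incoming = [2459484, 1549260, 1652472, 3344580]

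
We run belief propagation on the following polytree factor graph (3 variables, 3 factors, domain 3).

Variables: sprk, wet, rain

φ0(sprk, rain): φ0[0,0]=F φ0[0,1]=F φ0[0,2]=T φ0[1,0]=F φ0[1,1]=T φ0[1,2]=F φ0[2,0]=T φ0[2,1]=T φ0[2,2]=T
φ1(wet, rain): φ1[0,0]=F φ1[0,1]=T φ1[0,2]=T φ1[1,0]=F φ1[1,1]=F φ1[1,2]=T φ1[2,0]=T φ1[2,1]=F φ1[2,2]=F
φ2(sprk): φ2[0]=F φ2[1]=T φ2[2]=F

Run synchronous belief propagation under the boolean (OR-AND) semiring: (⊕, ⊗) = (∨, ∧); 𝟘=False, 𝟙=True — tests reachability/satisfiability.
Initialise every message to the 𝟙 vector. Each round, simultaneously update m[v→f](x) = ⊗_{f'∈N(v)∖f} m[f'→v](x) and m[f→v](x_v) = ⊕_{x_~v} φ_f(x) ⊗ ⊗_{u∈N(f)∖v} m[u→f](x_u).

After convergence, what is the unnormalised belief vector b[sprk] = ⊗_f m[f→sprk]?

init: all messages = 𝟙 over 3 values
r1 m[φ0→sprk] = [T, T, T]
r1 m[φ0→rain] = [T, T, T]
r1 m[φ1→wet] = [T, T, T]
r1 m[φ1→rain] = [T, T, T]
r1 m[φ2→sprk] = [F, T, F]
r1 m[sprk→φ0] = [T, T, T]
r1 m[sprk→φ2] = [T, T, T]
r1 m[wet→φ1] = [T, T, T]
r1 m[rain→φ0] = [T, T, T]
r1 m[rain→φ1] = [T, T, T]
r2 m[φ0→sprk] = [T, T, T]
r2 m[φ0→rain] = [T, T, T]
r2 m[φ1→wet] = [T, T, T]
r2 m[φ1→rain] = [T, T, T]
r2 m[φ2→sprk] = [F, T, F]
r2 m[sprk→φ0] = [F, T, F]
r2 m[sprk→φ2] = [T, T, T]
r2 m[wet→φ1] = [T, T, T]
r2 m[rain→φ0] = [T, T, T]
r2 m[rain→φ1] = [T, T, T]
r3 m[φ0→sprk] = [T, T, T]
r3 m[φ0→rain] = [F, T, F]
r3 m[φ1→wet] = [T, T, T]
r3 m[φ1→rain] = [T, T, T]
r3 m[φ2→sprk] = [F, T, F]
r3 m[sprk→φ0] = [F, T, F]
r3 m[sprk→φ2] = [T, T, T]
r3 m[wet→φ1] = [T, T, T]
r3 m[rain→φ0] = [T, T, T]
r3 m[rain→φ1] = [T, T, T]
r4 m[φ0→sprk] = [T, T, T]
r4 m[φ0→rain] = [F, T, F]
r4 m[φ1→wet] = [T, T, T]
r4 m[φ1→rain] = [T, T, T]
r4 m[φ2→sprk] = [F, T, F]
r4 m[sprk→φ0] = [F, T, F]
r4 m[sprk→φ2] = [T, T, T]
r4 m[wet→φ1] = [T, T, T]
r4 m[rain→φ0] = [T, T, T]
r4 m[rain→φ1] = [F, T, F]
r5 m[φ0→sprk] = [T, T, T]
r5 m[φ0→rain] = [F, T, F]
r5 m[φ1→wet] = [T, F, F]
r5 m[φ1→rain] = [T, T, T]
r5 m[φ2→sprk] = [F, T, F]
r5 m[sprk→φ0] = [F, T, F]
r5 m[sprk→φ2] = [T, T, T]
r5 m[wet→φ1] = [T, T, T]
r5 m[rain→φ0] = [T, T, T]
r5 m[rain→φ1] = [F, T, F]
r6 m[φ0→sprk] = [T, T, T]
r6 m[φ0→rain] = [F, T, F]
r6 m[φ1→wet] = [T, F, F]
r6 m[φ1→rain] = [T, T, T]
r6 m[φ2→sprk] = [F, T, F]
r6 m[sprk→φ0] = [F, T, F]
r6 m[sprk→φ2] = [T, T, T]
r6 m[wet→φ1] = [T, T, T]
r6 m[rain→φ0] = [T, T, T]
r6 m[rain→φ1] = [F, T, F]
fixed point reached at round 6
b[sprk] = ⊗ incoming = [F, T, F]

b[sprk] = [F, T, F]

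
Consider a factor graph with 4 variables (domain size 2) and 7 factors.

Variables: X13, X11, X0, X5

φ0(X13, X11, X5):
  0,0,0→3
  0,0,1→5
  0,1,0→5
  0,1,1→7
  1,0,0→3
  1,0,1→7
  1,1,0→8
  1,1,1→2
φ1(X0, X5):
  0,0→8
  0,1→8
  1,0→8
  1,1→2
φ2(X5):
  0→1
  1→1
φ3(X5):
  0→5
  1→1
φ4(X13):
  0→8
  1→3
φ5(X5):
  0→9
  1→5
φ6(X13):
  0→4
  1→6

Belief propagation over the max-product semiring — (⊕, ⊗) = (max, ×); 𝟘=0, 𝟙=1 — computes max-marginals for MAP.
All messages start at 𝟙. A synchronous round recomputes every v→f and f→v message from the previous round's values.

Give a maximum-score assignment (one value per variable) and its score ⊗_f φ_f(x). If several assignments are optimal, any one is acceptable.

init: all messages = 𝟙 over 2 values
r1 m[φ0→X13] = [7, 8]
r1 m[φ0→X11] = [7, 8]
r1 m[φ0→X5] = [8, 7]
r1 m[φ1→X0] = [8, 8]
r1 m[φ1→X5] = [8, 8]
r1 m[φ2→X5] = [1, 1]
r1 m[φ3→X5] = [5, 1]
r1 m[φ4→X13] = [8, 3]
r1 m[φ5→X5] = [9, 5]
r1 m[φ6→X13] = [4, 6]
r1 m[X13→φ0] = [1, 1]
r1 m[X13→φ4] = [1, 1]
r1 m[X13→φ6] = [1, 1]
r1 m[X11→φ0] = [1, 1]
r1 m[X0→φ1] = [1, 1]
r1 m[X5→φ0] = [1, 1]
r1 m[X5→φ1] = [1, 1]
r1 m[X5→φ2] = [1, 1]
r1 m[X5→φ3] = [1, 1]
r1 m[X5→φ5] = [1, 1]
r2 m[φ0→X13] = [7, 8]
r2 m[φ0→X11] = [7, 8]
r2 m[φ0→X5] = [8, 7]
r2 m[φ1→X0] = [8, 8]
r2 m[φ1→X5] = [8, 8]
r2 m[φ2→X5] = [1, 1]
r2 m[φ3→X5] = [5, 1]
r2 m[φ4→X13] = [8, 3]
r2 m[φ5→X5] = [9, 5]
r2 m[φ6→X13] = [4, 6]
r2 m[X13→φ0] = [32, 18]
r2 m[X13→φ4] = [28, 48]
r2 m[X13→φ6] = [56, 24]
r2 m[X11→φ0] = [1, 1]
r2 m[X0→φ1] = [1, 1]
r2 m[X5→φ0] = [360, 40]
r2 m[X5→φ1] = [360, 35]
r2 m[X5→φ2] = [2880, 280]
r2 m[X5→φ3] = [576, 280]
r2 m[X5→φ5] = [320, 56]
r3 m[φ0→X13] = [1800, 2880]
r3 m[φ0→X11] = [34560, 57600]
r3 m[φ0→X5] = [160, 224]
r3 m[φ1→X0] = [2880, 2880]
r3 m[φ1→X5] = [8, 8]
r3 m[φ2→X5] = [1, 1]
r3 m[φ3→X5] = [5, 1]
r3 m[φ4→X13] = [8, 3]
r3 m[φ5→X5] = [9, 5]
r3 m[φ6→X13] = [4, 6]
r3 m[X13→φ0] = [32, 18]
r3 m[X13→φ4] = [28, 48]
r3 m[X13→φ6] = [56, 24]
r3 m[X11→φ0] = [1, 1]
r3 m[X0→φ1] = [1, 1]
r3 m[X5→φ0] = [360, 40]
r3 m[X5→φ1] = [360, 35]
r3 m[X5→φ2] = [2880, 280]
r3 m[X5→φ3] = [576, 280]
r3 m[X5→φ5] = [320, 56]
r4 m[φ0→X13] = [1800, 2880]
r4 m[φ0→X11] = [34560, 57600]
r4 m[φ0→X5] = [160, 224]
r4 m[φ1→X0] = [2880, 2880]
r4 m[φ1→X5] = [8, 8]
r4 m[φ2→X5] = [1, 1]
r4 m[φ3→X5] = [5, 1]
r4 m[φ4→X13] = [8, 3]
r4 m[φ5→X5] = [9, 5]
r4 m[φ6→X13] = [4, 6]
r4 m[X13→φ0] = [32, 18]
r4 m[X13→φ4] = [7200, 17280]
r4 m[X13→φ6] = [14400, 8640]
r4 m[X11→φ0] = [1, 1]
r4 m[X0→φ1] = [1, 1]
r4 m[X5→φ0] = [360, 40]
r4 m[X5→φ1] = [7200, 1120]
r4 m[X5→φ2] = [57600, 8960]
r4 m[X5→φ3] = [11520, 8960]
r4 m[X5→φ5] = [6400, 1792]
r5 m[φ0→X13] = [1800, 2880]
r5 m[φ0→X11] = [34560, 57600]
r5 m[φ0→X5] = [160, 224]
r5 m[φ1→X0] = [57600, 57600]
r5 m[φ1→X5] = [8, 8]
r5 m[φ2→X5] = [1, 1]
r5 m[φ3→X5] = [5, 1]
r5 m[φ4→X13] = [8, 3]
r5 m[φ5→X5] = [9, 5]
r5 m[φ6→X13] = [4, 6]
r5 m[X13→φ0] = [32, 18]
r5 m[X13→φ4] = [7200, 17280]
r5 m[X13→φ6] = [14400, 8640]
r5 m[X11→φ0] = [1, 1]
r5 m[X0→φ1] = [1, 1]
r5 m[X5→φ0] = [360, 40]
r5 m[X5→φ1] = [7200, 1120]
r5 m[X5→φ2] = [57600, 8960]
r5 m[X5→φ3] = [11520, 8960]
r5 m[X5→φ5] = [6400, 1792]
r6 m[φ0→X13] = [1800, 2880]
r6 m[φ0→X11] = [34560, 57600]
r6 m[φ0→X5] = [160, 224]
r6 m[φ1→X0] = [57600, 57600]
r6 m[φ1→X5] = [8, 8]
r6 m[φ2→X5] = [1, 1]
r6 m[φ3→X5] = [5, 1]
r6 m[φ4→X13] = [8, 3]
r6 m[φ5→X5] = [9, 5]
r6 m[φ6→X13] = [4, 6]
r6 m[X13→φ0] = [32, 18]
r6 m[X13→φ4] = [7200, 17280]
r6 m[X13→φ6] = [14400, 8640]
r6 m[X11→φ0] = [1, 1]
r6 m[X0→φ1] = [1, 1]
r6 m[X5→φ0] = [360, 40]
r6 m[X5→φ1] = [7200, 1120]
r6 m[X5→φ2] = [57600, 8960]
r6 m[X5→φ3] = [11520, 8960]
r6 m[X5→φ5] = [6400, 1792]
fixed point reached at round 6
traceback from X13: (X13=0, X11=1, X0=0, X5=0), score=57600

assignment: (X13=0, X11=1, X0=0, X5=0); score = 57600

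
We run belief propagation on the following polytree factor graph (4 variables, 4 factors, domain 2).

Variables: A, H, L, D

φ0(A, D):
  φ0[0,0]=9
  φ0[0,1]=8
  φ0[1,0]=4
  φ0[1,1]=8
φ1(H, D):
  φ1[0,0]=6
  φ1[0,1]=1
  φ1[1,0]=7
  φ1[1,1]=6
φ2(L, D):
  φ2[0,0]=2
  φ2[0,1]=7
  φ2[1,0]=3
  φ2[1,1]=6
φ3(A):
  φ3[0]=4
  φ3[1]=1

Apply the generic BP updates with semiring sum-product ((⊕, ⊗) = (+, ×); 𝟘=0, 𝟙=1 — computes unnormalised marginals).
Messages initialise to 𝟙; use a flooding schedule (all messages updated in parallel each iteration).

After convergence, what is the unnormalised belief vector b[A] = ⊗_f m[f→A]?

init: all messages = 𝟙 over 2 values
r1 m[φ0→A] = [17, 12]
r1 m[φ0→D] = [13, 16]
r1 m[φ1→H] = [7, 13]
r1 m[φ1→D] = [13, 7]
r1 m[φ2→L] = [9, 9]
r1 m[φ2→D] = [5, 13]
r1 m[φ3→A] = [4, 1]
r1 m[A→φ0] = [1, 1]
r1 m[A→φ3] = [1, 1]
r1 m[H→φ1] = [1, 1]
r1 m[L→φ2] = [1, 1]
r1 m[D→φ0] = [1, 1]
r1 m[D→φ1] = [1, 1]
r1 m[D→φ2] = [1, 1]
r2 m[φ0→A] = [17, 12]
r2 m[φ0→D] = [13, 16]
r2 m[φ1→H] = [7, 13]
r2 m[φ1→D] = [13, 7]
r2 m[φ2→L] = [9, 9]
r2 m[φ2→D] = [5, 13]
r2 m[φ3→A] = [4, 1]
r2 m[A→φ0] = [4, 1]
r2 m[A→φ3] = [17, 12]
r2 m[H→φ1] = [1, 1]
r2 m[L→φ2] = [1, 1]
r2 m[D→φ0] = [65, 91]
r2 m[D→φ1] = [65, 208]
r2 m[D→φ2] = [169, 112]
r3 m[φ0→A] = [1313, 988]
r3 m[φ0→D] = [40, 40]
r3 m[φ1→H] = [598, 1703]
r3 m[φ1→D] = [13, 7]
r3 m[φ2→L] = [1122, 1179]
r3 m[φ2→D] = [5, 13]
r3 m[φ3→A] = [4, 1]
r3 m[A→φ0] = [4, 1]
r3 m[A→φ3] = [17, 12]
r3 m[H→φ1] = [1, 1]
r3 m[L→φ2] = [1, 1]
r3 m[D→φ0] = [65, 91]
r3 m[D→φ1] = [65, 208]
r3 m[D→φ2] = [169, 112]
r4 m[φ0→A] = [1313, 988]
r4 m[φ0→D] = [40, 40]
r4 m[φ1→H] = [598, 1703]
r4 m[φ1→D] = [13, 7]
r4 m[φ2→L] = [1122, 1179]
r4 m[φ2→D] = [5, 13]
r4 m[φ3→A] = [4, 1]
r4 m[A→φ0] = [4, 1]
r4 m[A→φ3] = [1313, 988]
r4 m[H→φ1] = [1, 1]
r4 m[L→φ2] = [1, 1]
r4 m[D→φ0] = [65, 91]
r4 m[D→φ1] = [200, 520]
r4 m[D→φ2] = [520, 280]
r5 m[φ0→A] = [1313, 988]
r5 m[φ0→D] = [40, 40]
r5 m[φ1→H] = [1720, 4520]
r5 m[φ1→D] = [13, 7]
r5 m[φ2→L] = [3000, 3240]
r5 m[φ2→D] = [5, 13]
r5 m[φ3→A] = [4, 1]
r5 m[A→φ0] = [4, 1]
r5 m[A→φ3] = [1313, 988]
r5 m[H→φ1] = [1, 1]
r5 m[L→φ2] = [1, 1]
r5 m[D→φ0] = [65, 91]
r5 m[D→φ1] = [200, 520]
r5 m[D→φ2] = [520, 280]
r6 m[φ0→A] = [1313, 988]
r6 m[φ0→D] = [40, 40]
r6 m[φ1→H] = [1720, 4520]
r6 m[φ1→D] = [13, 7]
r6 m[φ2→L] = [3000, 3240]
r6 m[φ2→D] = [5, 13]
r6 m[φ3→A] = [4, 1]
r6 m[A→φ0] = [4, 1]
r6 m[A→φ3] = [1313, 988]
r6 m[H→φ1] = [1, 1]
r6 m[L→φ2] = [1, 1]
r6 m[D→φ0] = [65, 91]
r6 m[D→φ1] = [200, 520]
r6 m[D→φ2] = [520, 280]
fixed point reached at round 6
b[A] = ⊗ incoming = [5252, 988]

b[A] = [5252, 988]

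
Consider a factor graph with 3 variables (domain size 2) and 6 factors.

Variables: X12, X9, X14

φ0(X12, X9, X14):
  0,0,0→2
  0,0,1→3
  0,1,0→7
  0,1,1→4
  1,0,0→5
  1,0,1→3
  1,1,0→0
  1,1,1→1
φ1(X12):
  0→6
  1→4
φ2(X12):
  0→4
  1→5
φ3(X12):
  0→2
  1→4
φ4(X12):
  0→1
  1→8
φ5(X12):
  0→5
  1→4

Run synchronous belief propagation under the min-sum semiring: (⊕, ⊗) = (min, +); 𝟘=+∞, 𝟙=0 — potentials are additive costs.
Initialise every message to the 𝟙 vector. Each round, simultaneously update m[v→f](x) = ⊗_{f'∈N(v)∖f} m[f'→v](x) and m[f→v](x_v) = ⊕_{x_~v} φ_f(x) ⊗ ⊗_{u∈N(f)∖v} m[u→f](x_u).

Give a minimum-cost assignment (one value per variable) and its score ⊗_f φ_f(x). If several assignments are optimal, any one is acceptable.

init: all messages = 𝟙 over 2 values
r1 m[φ0→X12] = [2, 0]
r1 m[φ0→X9] = [2, 0]
r1 m[φ0→X14] = [0, 1]
r1 m[φ1→X12] = [6, 4]
r1 m[φ2→X12] = [4, 5]
r1 m[φ3→X12] = [2, 4]
r1 m[φ4→X12] = [1, 8]
r1 m[φ5→X12] = [5, 4]
r1 m[X12→φ0] = [0, 0]
r1 m[X12→φ1] = [0, 0]
r1 m[X12→φ2] = [0, 0]
r1 m[X12→φ3] = [0, 0]
r1 m[X12→φ4] = [0, 0]
r1 m[X12→φ5] = [0, 0]
r1 m[X9→φ0] = [0, 0]
r1 m[X14→φ0] = [0, 0]
r2 m[φ0→X12] = [2, 0]
r2 m[φ0→X9] = [2, 0]
r2 m[φ0→X14] = [0, 1]
r2 m[φ1→X12] = [6, 4]
r2 m[φ2→X12] = [4, 5]
r2 m[φ3→X12] = [2, 4]
r2 m[φ4→X12] = [1, 8]
r2 m[φ5→X12] = [5, 4]
r2 m[X12→φ0] = [18, 25]
r2 m[X12→φ1] = [14, 21]
r2 m[X12→φ2] = [16, 20]
r2 m[X12→φ3] = [18, 21]
r2 m[X12→φ4] = [19, 17]
r2 m[X12→φ5] = [15, 21]
r2 m[X9→φ0] = [0, 0]
r2 m[X14→φ0] = [0, 0]
r3 m[φ0→X12] = [2, 0]
r3 m[φ0→X9] = [20, 22]
r3 m[φ0→X14] = [20, 21]
r3 m[φ1→X12] = [6, 4]
r3 m[φ2→X12] = [4, 5]
r3 m[φ3→X12] = [2, 4]
r3 m[φ4→X12] = [1, 8]
r3 m[φ5→X12] = [5, 4]
r3 m[X12→φ0] = [18, 25]
r3 m[X12→φ1] = [14, 21]
r3 m[X12→φ2] = [16, 20]
r3 m[X12→φ3] = [18, 21]
r3 m[X12→φ4] = [19, 17]
r3 m[X12→φ5] = [15, 21]
r3 m[X9→φ0] = [0, 0]
r3 m[X14→φ0] = [0, 0]
r4 m[φ0→X12] = [2, 0]
r4 m[φ0→X9] = [20, 22]
r4 m[φ0→X14] = [20, 21]
r4 m[φ1→X12] = [6, 4]
r4 m[φ2→X12] = [4, 5]
r4 m[φ3→X12] = [2, 4]
r4 m[φ4→X12] = [1, 8]
r4 m[φ5→X12] = [5, 4]
r4 m[X12→φ0] = [18, 25]
r4 m[X12→φ1] = [14, 21]
r4 m[X12→φ2] = [16, 20]
r4 m[X12→φ3] = [18, 21]
r4 m[X12→φ4] = [19, 17]
r4 m[X12→φ5] = [15, 21]
r4 m[X9→φ0] = [0, 0]
r4 m[X14→φ0] = [0, 0]
fixed point reached at round 4
traceback from X12: (X12=0, X9=0, X14=0), score=20

assignment: (X12=0, X9=0, X14=0); score = 20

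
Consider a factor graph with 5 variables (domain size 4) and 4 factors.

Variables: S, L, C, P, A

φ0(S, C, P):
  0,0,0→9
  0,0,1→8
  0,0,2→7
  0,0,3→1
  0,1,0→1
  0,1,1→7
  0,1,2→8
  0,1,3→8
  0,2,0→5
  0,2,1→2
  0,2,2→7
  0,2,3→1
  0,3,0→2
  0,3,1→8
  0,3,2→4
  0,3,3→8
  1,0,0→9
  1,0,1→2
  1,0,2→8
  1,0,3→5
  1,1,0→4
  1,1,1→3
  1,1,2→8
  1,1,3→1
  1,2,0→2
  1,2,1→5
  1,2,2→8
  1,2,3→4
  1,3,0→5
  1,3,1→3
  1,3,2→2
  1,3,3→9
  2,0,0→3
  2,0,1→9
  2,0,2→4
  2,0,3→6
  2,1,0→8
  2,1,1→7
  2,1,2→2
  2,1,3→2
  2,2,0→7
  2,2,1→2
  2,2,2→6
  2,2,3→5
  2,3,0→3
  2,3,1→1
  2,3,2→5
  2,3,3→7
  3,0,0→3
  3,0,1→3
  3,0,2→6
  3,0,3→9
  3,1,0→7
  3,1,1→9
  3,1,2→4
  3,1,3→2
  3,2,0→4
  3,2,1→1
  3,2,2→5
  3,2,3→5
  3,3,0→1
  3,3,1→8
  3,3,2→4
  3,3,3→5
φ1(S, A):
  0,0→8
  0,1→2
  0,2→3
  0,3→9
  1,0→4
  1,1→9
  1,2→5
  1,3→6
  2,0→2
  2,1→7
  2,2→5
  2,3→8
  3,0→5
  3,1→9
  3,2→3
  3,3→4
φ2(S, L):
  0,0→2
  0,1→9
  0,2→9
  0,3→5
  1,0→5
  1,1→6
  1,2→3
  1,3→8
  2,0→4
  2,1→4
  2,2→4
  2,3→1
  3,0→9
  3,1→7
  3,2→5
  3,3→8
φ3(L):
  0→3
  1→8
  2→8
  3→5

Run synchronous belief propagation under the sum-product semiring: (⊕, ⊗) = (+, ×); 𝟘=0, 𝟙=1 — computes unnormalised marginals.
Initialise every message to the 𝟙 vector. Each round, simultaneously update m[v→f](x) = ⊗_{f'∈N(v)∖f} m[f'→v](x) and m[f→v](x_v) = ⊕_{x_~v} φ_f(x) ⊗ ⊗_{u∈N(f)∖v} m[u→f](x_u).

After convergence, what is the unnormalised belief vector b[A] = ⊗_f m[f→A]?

init: all messages = 𝟙 over 4 values
r1 m[φ0→S] = [86, 78, 77, 76]
r1 m[φ0→C] = [92, 81, 69, 75]
r1 m[φ0→P] = [73, 78, 88, 78]
r1 m[φ1→S] = [22, 24, 22, 21]
r1 m[φ1→A] = [19, 27, 16, 27]
r1 m[φ2→S] = [25, 22, 13, 29]
r1 m[φ2→L] = [20, 26, 21, 22]
r1 m[φ3→L] = [3, 8, 8, 5]
r1 m[S→φ0] = [1, 1, 1, 1]
r1 m[S→φ1] = [1, 1, 1, 1]
r1 m[S→φ2] = [1, 1, 1, 1]
r1 m[L→φ2] = [1, 1, 1, 1]
r1 m[L→φ3] = [1, 1, 1, 1]
r1 m[C→φ0] = [1, 1, 1, 1]
r1 m[P→φ0] = [1, 1, 1, 1]
r1 m[A→φ1] = [1, 1, 1, 1]
r2 m[φ0→S] = [86, 78, 77, 76]
r2 m[φ0→C] = [92, 81, 69, 75]
r2 m[φ0→P] = [73, 78, 88, 78]
r2 m[φ1→S] = [22, 24, 22, 21]
r2 m[φ1→A] = [19, 27, 16, 27]
r2 m[φ2→S] = [25, 22, 13, 29]
r2 m[φ2→L] = [20, 26, 21, 22]
r2 m[φ3→L] = [3, 8, 8, 5]
r2 m[S→φ0] = [550, 528, 286, 609]
r2 m[S→φ1] = [2150, 1716, 1001, 2204]
r2 m[S→φ2] = [1892, 1872, 1694, 1596]
r2 m[L→φ2] = [3, 8, 8, 5]
r2 m[L→φ3] = [20, 26, 21, 22]
r2 m[C→φ0] = [1, 1, 1, 1]
r2 m[P→φ0] = [1, 1, 1, 1]
r2 m[A→φ1] = [1, 1, 1, 1]
r3 m[φ0→S] = [86, 78, 77, 76]
r3 m[φ0→C] = [45503, 40480, 33137, 37670]
r3 m[φ0→P] = [35051, 38837, 44461, 38441]
r3 m[φ1→S] = [22, 24, 22, 21]
r3 m[φ1→A] = [37086, 46587, 26647, 46470]
r3 m[φ2→S] = [175, 127, 81, 163]
r3 m[φ2→L] = [34284, 46208, 37400, 38898]
r3 m[φ3→L] = [3, 8, 8, 5]
r3 m[S→φ0] = [550, 528, 286, 609]
r3 m[S→φ1] = [2150, 1716, 1001, 2204]
r3 m[S→φ2] = [1892, 1872, 1694, 1596]
r3 m[L→φ2] = [3, 8, 8, 5]
r3 m[L→φ3] = [20, 26, 21, 22]
r3 m[C→φ0] = [1, 1, 1, 1]
r3 m[P→φ0] = [1, 1, 1, 1]
r3 m[A→φ1] = [1, 1, 1, 1]
r4 m[φ0→S] = [86, 78, 77, 76]
r4 m[φ0→C] = [45503, 40480, 33137, 37670]
r4 m[φ0→P] = [35051, 38837, 44461, 38441]
r4 m[φ1→S] = [22, 24, 22, 21]
r4 m[φ1→A] = [37086, 46587, 26647, 46470]
r4 m[φ2→S] = [175, 127, 81, 163]
r4 m[φ2→L] = [34284, 46208, 37400, 38898]
r4 m[φ3→L] = [3, 8, 8, 5]
r4 m[S→φ0] = [3850, 3048, 1782, 3423]
r4 m[S→φ1] = [15050, 9906, 6237, 12388]
r4 m[S→φ2] = [1892, 1872, 1694, 1596]
r4 m[L→φ2] = [3, 8, 8, 5]
r4 m[L→φ3] = [34284, 46208, 37400, 38898]
r4 m[C→φ0] = [1, 1, 1, 1]
r4 m[P→φ0] = [1, 1, 1, 1]
r4 m[A→φ1] = [1, 1, 1, 1]
r5 m[φ0→S] = [86, 78, 77, 76]
r5 m[φ0→C] = [280489, 250332, 202647, 232738]
r5 m[φ0→P] = [215177, 241615, 274679, 234735]
r5 m[φ1→S] = [22, 24, 22, 21]
r5 m[φ1→A] = [234438, 274405, 163029, 294334]
r5 m[φ2→S] = [175, 127, 81, 163]
r5 m[φ2→L] = [34284, 46208, 37400, 38898]
r5 m[φ3→L] = [3, 8, 8, 5]
r5 m[S→φ0] = [3850, 3048, 1782, 3423]
r5 m[S→φ1] = [15050, 9906, 6237, 12388]
r5 m[S→φ2] = [1892, 1872, 1694, 1596]
r5 m[L→φ2] = [3, 8, 8, 5]
r5 m[L→φ3] = [34284, 46208, 37400, 38898]
r5 m[C→φ0] = [1, 1, 1, 1]
r5 m[P→φ0] = [1, 1, 1, 1]
r5 m[A→φ1] = [1, 1, 1, 1]
r6 m[φ0→S] = [86, 78, 77, 76]
r6 m[φ0→C] = [280489, 250332, 202647, 232738]
r6 m[φ0→P] = [215177, 241615, 274679, 234735]
r6 m[φ1→S] = [22, 24, 22, 21]
r6 m[φ1→A] = [234438, 274405, 163029, 294334]
r6 m[φ2→S] = [175, 127, 81, 163]
r6 m[φ2→L] = [34284, 46208, 37400, 38898]
r6 m[φ3→L] = [3, 8, 8, 5]
r6 m[S→φ0] = [3850, 3048, 1782, 3423]
r6 m[S→φ1] = [15050, 9906, 6237, 12388]
r6 m[S→φ2] = [1892, 1872, 1694, 1596]
r6 m[L→φ2] = [3, 8, 8, 5]
r6 m[L→φ3] = [34284, 46208, 37400, 38898]
r6 m[C→φ0] = [1, 1, 1, 1]
r6 m[P→φ0] = [1, 1, 1, 1]
r6 m[A→φ1] = [1, 1, 1, 1]
fixed point reached at round 6
b[A] = ⊗ incoming = [234438, 274405, 163029, 294334]

b[A] = [234438, 274405, 163029, 294334]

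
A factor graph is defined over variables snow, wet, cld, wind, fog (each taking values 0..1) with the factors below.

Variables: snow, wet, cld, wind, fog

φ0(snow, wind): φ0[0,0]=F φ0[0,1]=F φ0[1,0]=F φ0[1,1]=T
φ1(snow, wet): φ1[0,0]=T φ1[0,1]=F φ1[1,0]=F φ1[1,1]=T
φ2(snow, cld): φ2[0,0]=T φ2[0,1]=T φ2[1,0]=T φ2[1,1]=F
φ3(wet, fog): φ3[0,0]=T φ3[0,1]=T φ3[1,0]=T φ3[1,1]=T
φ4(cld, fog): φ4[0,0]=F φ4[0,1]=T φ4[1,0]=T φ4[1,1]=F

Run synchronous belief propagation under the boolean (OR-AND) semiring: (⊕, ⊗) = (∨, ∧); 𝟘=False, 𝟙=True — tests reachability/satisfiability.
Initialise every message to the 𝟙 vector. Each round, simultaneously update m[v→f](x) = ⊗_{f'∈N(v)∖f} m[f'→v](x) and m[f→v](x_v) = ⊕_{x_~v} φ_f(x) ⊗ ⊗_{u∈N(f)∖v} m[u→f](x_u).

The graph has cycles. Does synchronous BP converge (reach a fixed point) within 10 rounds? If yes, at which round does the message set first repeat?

CONVERGED at round 7

init: all messages = 𝟙 over 2 values
r1 m[φ0→snow] = [F, T]
r1 m[φ0→wind] = [F, T]
r1 m[φ1→snow] = [T, T]
r1 m[φ1→wet] = [T, T]
r1 m[φ2→snow] = [T, T]
r1 m[φ2→cld] = [T, T]
r1 m[φ3→wet] = [T, T]
r1 m[φ3→fog] = [T, T]
r1 m[φ4→cld] = [T, T]
r1 m[φ4→fog] = [T, T]
r1 m[snow→φ0] = [T, T]
r1 m[snow→φ1] = [T, T]
r1 m[snow→φ2] = [T, T]
r1 m[wet→φ1] = [T, T]
r1 m[wet→φ3] = [T, T]
r1 m[cld→φ2] = [T, T]
r1 m[cld→φ4] = [T, T]
r1 m[wind→φ0] = [T, T]
r1 m[fog→φ3] = [T, T]
r1 m[fog→φ4] = [T, T]
r2 m[φ0→snow] = [F, T]
r2 m[φ0→wind] = [F, T]
r2 m[φ1→snow] = [T, T]
r2 m[φ1→wet] = [T, T]
r2 m[φ2→snow] = [T, T]
r2 m[φ2→cld] = [T, T]
r2 m[φ3→wet] = [T, T]
r2 m[φ3→fog] = [T, T]
r2 m[φ4→cld] = [T, T]
r2 m[φ4→fog] = [T, T]
r2 m[snow→φ0] = [T, T]
r2 m[snow→φ1] = [F, T]
r2 m[snow→φ2] = [F, T]
r2 m[wet→φ1] = [T, T]
r2 m[wet→φ3] = [T, T]
r2 m[cld→φ2] = [T, T]
r2 m[cld→φ4] = [T, T]
r2 m[wind→φ0] = [T, T]
r2 m[fog→φ3] = [T, T]
r2 m[fog→φ4] = [T, T]
r3 m[φ0→snow] = [F, T]
r3 m[φ0→wind] = [F, T]
r3 m[φ1→snow] = [T, T]
r3 m[φ1→wet] = [F, T]
r3 m[φ2→snow] = [T, T]
r3 m[φ2→cld] = [T, F]
r3 m[φ3→wet] = [T, T]
r3 m[φ3→fog] = [T, T]
r3 m[φ4→cld] = [T, T]
r3 m[φ4→fog] = [T, T]
r3 m[snow→φ0] = [T, T]
r3 m[snow→φ1] = [F, T]
r3 m[snow→φ2] = [F, T]
r3 m[wet→φ1] = [T, T]
r3 m[wet→φ3] = [T, T]
r3 m[cld→φ2] = [T, T]
r3 m[cld→φ4] = [T, T]
r3 m[wind→φ0] = [T, T]
r3 m[fog→φ3] = [T, T]
r3 m[fog→φ4] = [T, T]
r4 m[φ0→snow] = [F, T]
r4 m[φ0→wind] = [F, T]
r4 m[φ1→snow] = [T, T]
r4 m[φ1→wet] = [F, T]
r4 m[φ2→snow] = [T, T]
r4 m[φ2→cld] = [T, F]
r4 m[φ3→wet] = [T, T]
r4 m[φ3→fog] = [T, T]
r4 m[φ4→cld] = [T, T]
r4 m[φ4→fog] = [T, T]
r4 m[snow→φ0] = [T, T]
r4 m[snow→φ1] = [F, T]
r4 m[snow→φ2] = [F, T]
r4 m[wet→φ1] = [T, T]
r4 m[wet→φ3] = [F, T]
r4 m[cld→φ2] = [T, T]
r4 m[cld→φ4] = [T, F]
r4 m[wind→φ0] = [T, T]
r4 m[fog→φ3] = [T, T]
r4 m[fog→φ4] = [T, T]
r5 m[φ0→snow] = [F, T]
r5 m[φ0→wind] = [F, T]
r5 m[φ1→snow] = [T, T]
r5 m[φ1→wet] = [F, T]
r5 m[φ2→snow] = [T, T]
r5 m[φ2→cld] = [T, F]
r5 m[φ3→wet] = [T, T]
r5 m[φ3→fog] = [T, T]
r5 m[φ4→cld] = [T, T]
r5 m[φ4→fog] = [F, T]
r5 m[snow→φ0] = [T, T]
r5 m[snow→φ1] = [F, T]
r5 m[snow→φ2] = [F, T]
r5 m[wet→φ1] = [T, T]
r5 m[wet→φ3] = [F, T]
r5 m[cld→φ2] = [T, T]
r5 m[cld→φ4] = [T, F]
r5 m[wind→φ0] = [T, T]
r5 m[fog→φ3] = [T, T]
r5 m[fog→φ4] = [T, T]
r6 m[φ0→snow] = [F, T]
r6 m[φ0→wind] = [F, T]
r6 m[φ1→snow] = [T, T]
r6 m[φ1→wet] = [F, T]
r6 m[φ2→snow] = [T, T]
r6 m[φ2→cld] = [T, F]
r6 m[φ3→wet] = [T, T]
r6 m[φ3→fog] = [T, T]
r6 m[φ4→cld] = [T, T]
r6 m[φ4→fog] = [F, T]
r6 m[snow→φ0] = [T, T]
r6 m[snow→φ1] = [F, T]
r6 m[snow→φ2] = [F, T]
r6 m[wet→φ1] = [T, T]
r6 m[wet→φ3] = [F, T]
r6 m[cld→φ2] = [T, T]
r6 m[cld→φ4] = [T, F]
r6 m[wind→φ0] = [T, T]
r6 m[fog→φ3] = [F, T]
r6 m[fog→φ4] = [T, T]
r7 m[φ0→snow] = [F, T]
r7 m[φ0→wind] = [F, T]
r7 m[φ1→snow] = [T, T]
r7 m[φ1→wet] = [F, T]
r7 m[φ2→snow] = [T, T]
r7 m[φ2→cld] = [T, F]
r7 m[φ3→wet] = [T, T]
r7 m[φ3→fog] = [T, T]
r7 m[φ4→cld] = [T, T]
r7 m[φ4→fog] = [F, T]
r7 m[snow→φ0] = [T, T]
r7 m[snow→φ1] = [F, T]
r7 m[snow→φ2] = [F, T]
r7 m[wet→φ1] = [T, T]
r7 m[wet→φ3] = [F, T]
r7 m[cld→φ2] = [T, T]
r7 m[cld→φ4] = [T, F]
r7 m[wind→φ0] = [T, T]
r7 m[fog→φ3] = [F, T]
r7 m[fog→φ4] = [T, T]
fixed point reached at round 7
messages reach a fixed point at round 7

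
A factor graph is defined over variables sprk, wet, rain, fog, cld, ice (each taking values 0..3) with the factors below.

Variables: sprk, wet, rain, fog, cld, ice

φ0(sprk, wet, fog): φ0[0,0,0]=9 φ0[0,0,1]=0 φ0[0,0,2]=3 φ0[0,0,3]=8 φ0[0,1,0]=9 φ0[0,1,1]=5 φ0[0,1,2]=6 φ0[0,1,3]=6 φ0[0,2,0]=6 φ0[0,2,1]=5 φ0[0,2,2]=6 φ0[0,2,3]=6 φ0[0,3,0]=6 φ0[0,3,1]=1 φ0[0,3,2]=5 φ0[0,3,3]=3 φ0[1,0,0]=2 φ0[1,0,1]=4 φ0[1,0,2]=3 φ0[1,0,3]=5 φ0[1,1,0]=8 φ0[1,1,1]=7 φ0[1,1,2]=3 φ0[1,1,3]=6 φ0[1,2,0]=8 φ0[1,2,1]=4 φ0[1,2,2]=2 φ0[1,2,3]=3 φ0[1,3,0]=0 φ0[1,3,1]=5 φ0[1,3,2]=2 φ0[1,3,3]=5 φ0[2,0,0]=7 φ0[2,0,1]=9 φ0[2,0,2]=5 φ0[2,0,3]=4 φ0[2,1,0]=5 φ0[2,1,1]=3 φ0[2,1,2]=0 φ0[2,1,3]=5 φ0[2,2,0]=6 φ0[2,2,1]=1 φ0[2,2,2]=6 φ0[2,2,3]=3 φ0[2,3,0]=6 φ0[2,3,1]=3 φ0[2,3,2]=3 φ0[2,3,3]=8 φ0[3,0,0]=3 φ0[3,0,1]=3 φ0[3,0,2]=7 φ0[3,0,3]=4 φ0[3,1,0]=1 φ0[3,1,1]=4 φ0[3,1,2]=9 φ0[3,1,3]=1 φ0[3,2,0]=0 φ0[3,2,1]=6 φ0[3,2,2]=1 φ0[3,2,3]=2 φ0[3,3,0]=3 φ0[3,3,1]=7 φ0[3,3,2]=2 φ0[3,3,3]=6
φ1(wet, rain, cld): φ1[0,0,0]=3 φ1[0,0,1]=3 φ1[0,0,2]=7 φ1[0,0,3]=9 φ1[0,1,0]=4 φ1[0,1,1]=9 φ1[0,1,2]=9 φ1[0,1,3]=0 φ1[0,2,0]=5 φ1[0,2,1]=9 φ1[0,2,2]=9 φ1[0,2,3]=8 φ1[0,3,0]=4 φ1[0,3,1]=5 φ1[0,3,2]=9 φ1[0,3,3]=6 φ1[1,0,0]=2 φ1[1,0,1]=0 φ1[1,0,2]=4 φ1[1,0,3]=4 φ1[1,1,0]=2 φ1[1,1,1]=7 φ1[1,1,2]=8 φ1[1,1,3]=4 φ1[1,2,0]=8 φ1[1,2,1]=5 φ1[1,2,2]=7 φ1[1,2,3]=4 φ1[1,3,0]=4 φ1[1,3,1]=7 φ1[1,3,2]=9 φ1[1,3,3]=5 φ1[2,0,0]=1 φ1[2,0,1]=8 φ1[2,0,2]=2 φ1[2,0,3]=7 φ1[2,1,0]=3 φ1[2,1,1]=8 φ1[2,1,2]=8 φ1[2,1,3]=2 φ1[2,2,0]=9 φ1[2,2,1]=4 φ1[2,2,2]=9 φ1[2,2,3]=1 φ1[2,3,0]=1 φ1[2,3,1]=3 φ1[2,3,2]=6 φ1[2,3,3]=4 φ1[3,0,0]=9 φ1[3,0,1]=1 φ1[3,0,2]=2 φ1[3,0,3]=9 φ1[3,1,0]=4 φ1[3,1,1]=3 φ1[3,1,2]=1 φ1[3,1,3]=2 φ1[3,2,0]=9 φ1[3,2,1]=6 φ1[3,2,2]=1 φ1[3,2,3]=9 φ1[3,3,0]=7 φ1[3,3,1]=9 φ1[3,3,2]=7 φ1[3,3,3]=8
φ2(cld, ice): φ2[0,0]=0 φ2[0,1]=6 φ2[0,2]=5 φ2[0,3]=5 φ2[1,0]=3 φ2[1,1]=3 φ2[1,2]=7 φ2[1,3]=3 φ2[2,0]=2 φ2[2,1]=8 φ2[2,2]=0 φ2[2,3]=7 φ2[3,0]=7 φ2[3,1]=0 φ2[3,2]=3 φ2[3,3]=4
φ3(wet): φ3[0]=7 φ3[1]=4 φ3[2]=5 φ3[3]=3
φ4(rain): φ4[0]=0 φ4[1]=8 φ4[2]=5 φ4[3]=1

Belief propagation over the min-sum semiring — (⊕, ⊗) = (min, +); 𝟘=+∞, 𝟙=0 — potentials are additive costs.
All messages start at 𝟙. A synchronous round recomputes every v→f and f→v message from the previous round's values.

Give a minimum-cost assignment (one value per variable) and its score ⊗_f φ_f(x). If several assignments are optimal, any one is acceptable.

assignment: (sprk=1, wet=3, rain=0, fog=0, cld=2, ice=2); score = 5

init: all messages = 𝟙 over 4 values
r1 m[φ0→sprk] = [0, 0, 0, 0]
r1 m[φ0→wet] = [0, 0, 0, 0]
r1 m[φ0→fog] = [0, 0, 0, 1]
r1 m[φ1→wet] = [0, 0, 1, 1]
r1 m[φ1→rain] = [0, 0, 1, 1]
r1 m[φ1→cld] = [1, 0, 1, 0]
r1 m[φ2→cld] = [0, 3, 0, 0]
r1 m[φ2→ice] = [0, 0, 0, 3]
r1 m[φ3→wet] = [7, 4, 5, 3]
r1 m[φ4→rain] = [0, 8, 5, 1]
r1 m[sprk→φ0] = [0, 0, 0, 0]
r1 m[wet→φ0] = [0, 0, 0, 0]
r1 m[wet→φ1] = [0, 0, 0, 0]
r1 m[wet→φ3] = [0, 0, 0, 0]
r1 m[rain→φ1] = [0, 0, 0, 0]
r1 m[rain→φ4] = [0, 0, 0, 0]
r1 m[fog→φ0] = [0, 0, 0, 0]
r1 m[cld→φ1] = [0, 0, 0, 0]
r1 m[cld→φ2] = [0, 0, 0, 0]
r1 m[ice→φ2] = [0, 0, 0, 0]
r2 m[φ0→sprk] = [0, 0, 0, 0]
r2 m[φ0→wet] = [0, 0, 0, 0]
r2 m[φ0→fog] = [0, 0, 0, 1]
r2 m[φ1→wet] = [0, 0, 1, 1]
r2 m[φ1→rain] = [0, 0, 1, 1]
r2 m[φ1→cld] = [1, 0, 1, 0]
r2 m[φ2→cld] = [0, 3, 0, 0]
r2 m[φ2→ice] = [0, 0, 0, 3]
r2 m[φ3→wet] = [7, 4, 5, 3]
r2 m[φ4→rain] = [0, 8, 5, 1]
r2 m[sprk→φ0] = [0, 0, 0, 0]
r2 m[wet→φ0] = [7, 4, 6, 4]
r2 m[wet→φ1] = [7, 4, 5, 3]
r2 m[wet→φ3] = [0, 0, 1, 1]
r2 m[rain→φ1] = [0, 8, 5, 1]
r2 m[rain→φ4] = [0, 0, 1, 1]
r2 m[fog→φ0] = [0, 0, 0, 0]
r2 m[cld→φ1] = [0, 3, 0, 0]
r2 m[cld→φ2] = [1, 0, 1, 0]
r2 m[ice→φ2] = [0, 0, 0, 0]
r3 m[φ0→sprk] = [5, 4, 4, 5]
r3 m[φ0→wet] = [0, 0, 0, 0]
r3 m[φ0→fog] = [4, 5, 4, 5]
r3 m[φ1→wet] = [3, 2, 1, 2]
r3 m[φ1→rain] = [5, 4, 4, 6]
r3 m[φ1→cld] = [6, 4, 5, 8]
r3 m[φ2→cld] = [0, 3, 0, 0]
r3 m[φ2→ice] = [1, 0, 1, 3]
r3 m[φ3→wet] = [7, 4, 5, 3]
r3 m[φ4→rain] = [0, 8, 5, 1]
r3 m[sprk→φ0] = [0, 0, 0, 0]
r3 m[wet→φ0] = [7, 4, 6, 4]
r3 m[wet→φ1] = [7, 4, 5, 3]
r3 m[wet→φ3] = [0, 0, 1, 1]
r3 m[rain→φ1] = [0, 8, 5, 1]
r3 m[rain→φ4] = [0, 0, 1, 1]
r3 m[fog→φ0] = [0, 0, 0, 0]
r3 m[cld→φ1] = [0, 3, 0, 0]
r3 m[cld→φ2] = [1, 0, 1, 0]
r3 m[ice→φ2] = [0, 0, 0, 0]
r4 m[φ0→sprk] = [5, 4, 4, 5]
r4 m[φ0→wet] = [0, 0, 0, 0]
r4 m[φ0→fog] = [4, 5, 4, 5]
r4 m[φ1→wet] = [3, 2, 1, 2]
r4 m[φ1→rain] = [5, 4, 4, 6]
r4 m[φ1→cld] = [6, 4, 5, 8]
r4 m[φ2→cld] = [0, 3, 0, 0]
r4 m[φ2→ice] = [1, 0, 1, 3]
r4 m[φ3→wet] = [7, 4, 5, 3]
r4 m[φ4→rain] = [0, 8, 5, 1]
r4 m[sprk→φ0] = [0, 0, 0, 0]
r4 m[wet→φ0] = [10, 6, 6, 5]
r4 m[wet→φ1] = [7, 4, 5, 3]
r4 m[wet→φ3] = [3, 2, 1, 2]
r4 m[rain→φ1] = [0, 8, 5, 1]
r4 m[rain→φ4] = [5, 4, 4, 6]
r4 m[fog→φ0] = [0, 0, 0, 0]
r4 m[cld→φ1] = [0, 3, 0, 0]
r4 m[cld→φ2] = [6, 4, 5, 8]
r4 m[ice→φ2] = [0, 0, 0, 0]
r5 m[φ0→sprk] = [6, 5, 6, 6]
r5 m[φ0→wet] = [0, 0, 0, 0]
r5 m[φ0→fog] = [5, 6, 6, 7]
r5 m[φ1→wet] = [3, 2, 1, 2]
r5 m[φ1→rain] = [5, 4, 4, 6]
r5 m[φ1→cld] = [6, 4, 5, 8]
r5 m[φ2→cld] = [0, 3, 0, 0]
r5 m[φ2→ice] = [6, 7, 5, 7]
r5 m[φ3→wet] = [7, 4, 5, 3]
r5 m[φ4→rain] = [0, 8, 5, 1]
r5 m[sprk→φ0] = [0, 0, 0, 0]
r5 m[wet→φ0] = [10, 6, 6, 5]
r5 m[wet→φ1] = [7, 4, 5, 3]
r5 m[wet→φ3] = [3, 2, 1, 2]
r5 m[rain→φ1] = [0, 8, 5, 1]
r5 m[rain→φ4] = [5, 4, 4, 6]
r5 m[fog→φ0] = [0, 0, 0, 0]
r5 m[cld→φ1] = [0, 3, 0, 0]
r5 m[cld→φ2] = [6, 4, 5, 8]
r5 m[ice→φ2] = [0, 0, 0, 0]
r6 m[φ0→sprk] = [6, 5, 6, 6]
r6 m[φ0→wet] = [0, 0, 0, 0]
r6 m[φ0→fog] = [5, 6, 6, 7]
r6 m[φ1→wet] = [3, 2, 1, 2]
r6 m[φ1→rain] = [5, 4, 4, 6]
r6 m[φ1→cld] = [6, 4, 5, 8]
r6 m[φ2→cld] = [0, 3, 0, 0]
r6 m[φ2→ice] = [6, 7, 5, 7]
r6 m[φ3→wet] = [7, 4, 5, 3]
r6 m[φ4→rain] = [0, 8, 5, 1]
r6 m[sprk→φ0] = [0, 0, 0, 0]
r6 m[wet→φ0] = [10, 6, 6, 5]
r6 m[wet→φ1] = [7, 4, 5, 3]
r6 m[wet→φ3] = [3, 2, 1, 2]
r6 m[rain→φ1] = [0, 8, 5, 1]
r6 m[rain→φ4] = [5, 4, 4, 6]
r6 m[fog→φ0] = [0, 0, 0, 0]
r6 m[cld→φ1] = [0, 3, 0, 0]
r6 m[cld→φ2] = [6, 4, 5, 8]
r6 m[ice→φ2] = [0, 0, 0, 0]
fixed point reached at round 6
traceback from sprk: (sprk=1, wet=3, rain=0, fog=0, cld=2, ice=2), score=5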